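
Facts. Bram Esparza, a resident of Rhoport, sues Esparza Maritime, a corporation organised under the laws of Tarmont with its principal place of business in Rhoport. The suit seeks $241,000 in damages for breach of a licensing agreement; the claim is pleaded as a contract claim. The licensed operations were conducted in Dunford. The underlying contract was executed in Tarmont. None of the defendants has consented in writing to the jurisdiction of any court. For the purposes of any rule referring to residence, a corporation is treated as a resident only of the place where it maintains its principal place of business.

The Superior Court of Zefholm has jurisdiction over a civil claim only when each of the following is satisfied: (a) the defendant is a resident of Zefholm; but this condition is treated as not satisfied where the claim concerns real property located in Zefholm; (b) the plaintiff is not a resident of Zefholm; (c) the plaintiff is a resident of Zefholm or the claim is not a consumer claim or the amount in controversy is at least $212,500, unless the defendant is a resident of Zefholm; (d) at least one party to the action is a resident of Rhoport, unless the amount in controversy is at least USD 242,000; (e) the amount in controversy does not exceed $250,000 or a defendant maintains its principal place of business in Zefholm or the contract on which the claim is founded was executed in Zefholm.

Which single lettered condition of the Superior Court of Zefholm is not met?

The Superior Court of Zefholm:
  (a) The defendant resides in Rhoport, not Zefholm. Not satisfied.
  (b) The plaintiff resides in Rhoport, which is not Zefholm. Satisfied.
  (c) The claim is a contract claim, not a consumer claim, which satisfies one of the alternatives. Satisfied.
  (d) Bram Esparza resides in Rhoport. Condition met.
  (e) The amount in controversy is $241,000, within the 250,000 dollars ceiling — that alternative is enough. Condition met.
Only condition (a) fails.

(a)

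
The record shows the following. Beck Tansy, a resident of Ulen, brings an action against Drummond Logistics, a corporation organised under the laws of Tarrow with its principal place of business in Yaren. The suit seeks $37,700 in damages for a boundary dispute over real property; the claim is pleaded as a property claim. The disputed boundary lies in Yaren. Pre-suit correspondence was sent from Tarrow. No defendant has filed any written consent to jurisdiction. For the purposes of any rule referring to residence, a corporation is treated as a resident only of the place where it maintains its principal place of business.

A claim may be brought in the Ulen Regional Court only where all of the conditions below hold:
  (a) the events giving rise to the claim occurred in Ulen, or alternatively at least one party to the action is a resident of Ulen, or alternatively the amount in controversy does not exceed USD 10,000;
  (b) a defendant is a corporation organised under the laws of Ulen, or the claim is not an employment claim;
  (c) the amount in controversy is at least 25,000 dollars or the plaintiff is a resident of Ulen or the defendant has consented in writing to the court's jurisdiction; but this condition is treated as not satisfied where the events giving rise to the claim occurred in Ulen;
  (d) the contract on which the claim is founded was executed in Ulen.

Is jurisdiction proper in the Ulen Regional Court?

No

The Ulen Regional Court:
  (a) Beck Tansy resides in Ulen — that alternative is enough. Met.
  (b) The claim is a property claim, not an employment claim — that alternative is enough. Met.
  (c) The amount in controversy is 37,700 dollars, which meets the USD 25,000 floor — that alternative is enough. The exception is not triggered, since the operative events occurred in Yaren, not Ulen. Met.
  (d) No contract (and hence no place of execution) is alleged. Condition not met.
  → At least one condition fails; no jurisdiction.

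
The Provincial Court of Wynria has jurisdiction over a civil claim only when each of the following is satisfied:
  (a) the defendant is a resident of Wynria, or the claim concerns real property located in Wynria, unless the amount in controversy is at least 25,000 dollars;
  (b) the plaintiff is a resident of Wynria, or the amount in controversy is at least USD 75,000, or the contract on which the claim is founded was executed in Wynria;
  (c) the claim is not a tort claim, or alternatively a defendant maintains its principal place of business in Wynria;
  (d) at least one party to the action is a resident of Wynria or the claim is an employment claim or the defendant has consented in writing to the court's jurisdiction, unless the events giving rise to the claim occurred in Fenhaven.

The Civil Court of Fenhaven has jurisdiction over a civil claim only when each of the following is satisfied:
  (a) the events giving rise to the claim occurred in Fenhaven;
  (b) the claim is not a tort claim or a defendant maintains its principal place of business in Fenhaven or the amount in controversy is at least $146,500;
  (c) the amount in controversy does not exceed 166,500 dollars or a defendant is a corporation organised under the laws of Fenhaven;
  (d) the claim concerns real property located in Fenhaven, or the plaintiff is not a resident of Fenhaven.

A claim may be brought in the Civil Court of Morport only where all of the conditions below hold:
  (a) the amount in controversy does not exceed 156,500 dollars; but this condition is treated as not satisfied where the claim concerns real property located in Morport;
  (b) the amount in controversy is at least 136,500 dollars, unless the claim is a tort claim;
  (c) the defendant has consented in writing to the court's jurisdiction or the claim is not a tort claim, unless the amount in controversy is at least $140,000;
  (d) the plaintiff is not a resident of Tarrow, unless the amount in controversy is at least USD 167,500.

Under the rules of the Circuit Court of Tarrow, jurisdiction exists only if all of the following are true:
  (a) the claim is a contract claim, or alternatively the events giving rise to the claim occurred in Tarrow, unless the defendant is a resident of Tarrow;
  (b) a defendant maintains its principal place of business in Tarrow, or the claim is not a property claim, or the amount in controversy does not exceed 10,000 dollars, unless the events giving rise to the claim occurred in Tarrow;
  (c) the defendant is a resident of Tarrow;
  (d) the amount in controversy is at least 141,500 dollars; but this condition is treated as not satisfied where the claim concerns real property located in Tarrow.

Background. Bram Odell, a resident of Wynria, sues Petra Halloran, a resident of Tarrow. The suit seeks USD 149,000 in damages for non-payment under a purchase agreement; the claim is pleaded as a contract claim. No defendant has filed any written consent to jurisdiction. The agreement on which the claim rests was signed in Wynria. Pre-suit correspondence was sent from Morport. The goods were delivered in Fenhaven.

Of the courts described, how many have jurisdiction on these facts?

The Provincial Court of Wynria:
  (a) The defendant resides in Tarrow, not Wynria; the claim does not concern real property — every alternative fails. However, the amount in controversy is 149,000 dollars, which meets the USD 25,000 floor, so the 'unless' proviso supplies this condition. Condition met.
  (b) The plaintiff resides in Wynria, so one alternative holds. Satisfied.
  (c) The claim is a contract claim, not a tort claim, which satisfies one of the alternatives. Satisfied.
  (d) Bram Odell resides in Wynria — that alternative is enough. Satisfied.
  → The court has jurisdiction.
The Civil Court of Fenhaven:
  (a) The operative events occurred in Fenhaven. Met.
  (b) The claim is a contract claim, not a tort claim, so one alternative holds. Satisfied.
  (c) The amount in controversy is 149,000 dollars, within the 166,500 dollars ceiling, so one alternative holds. Condition met.
  (d) The plaintiff resides in Wynria, which is not Fenhaven, which satisfies one of the alternatives. Met.
  → The court has jurisdiction.
The Civil Court of Morport:
  (a) The amount in controversy is USD 149,000, within the 156,500 dollars ceiling. And the carve-out is inapplicable — the claim does not concern real property. Met.
  (b) The amount in controversy is USD 149,000, which meets the USD 136,500 floor. Satisfied.
  (c) The claim is a contract claim, not a tort claim, so this disjunct is met. Satisfied.
  (d) The plaintiff resides in Wynria, which is not Tarrow. Condition met.
  → All conditions met; jurisdiction exists.
The Circuit Court of Tarrow:
  (a) The claim is a contract claim, so one alternative holds. Met.
  (b) The claim is a contract claim, not a property claim — that alternative is enough. Condition met.
  (c) The defendant resides in Tarrow. Condition met.
  (d) The amount in controversy is USD 149,000, which meets the 141,500 dollars floor. And the carve-out is inapplicable — the claim does not concern real property. Met.
  → The court has jurisdiction.
Courts with jurisdiction: the Provincial Court of Wynria, the Civil Court of Fenhaven, the Civil Court of Morport, the Circuit Court of Tarrow — 4 in total.

4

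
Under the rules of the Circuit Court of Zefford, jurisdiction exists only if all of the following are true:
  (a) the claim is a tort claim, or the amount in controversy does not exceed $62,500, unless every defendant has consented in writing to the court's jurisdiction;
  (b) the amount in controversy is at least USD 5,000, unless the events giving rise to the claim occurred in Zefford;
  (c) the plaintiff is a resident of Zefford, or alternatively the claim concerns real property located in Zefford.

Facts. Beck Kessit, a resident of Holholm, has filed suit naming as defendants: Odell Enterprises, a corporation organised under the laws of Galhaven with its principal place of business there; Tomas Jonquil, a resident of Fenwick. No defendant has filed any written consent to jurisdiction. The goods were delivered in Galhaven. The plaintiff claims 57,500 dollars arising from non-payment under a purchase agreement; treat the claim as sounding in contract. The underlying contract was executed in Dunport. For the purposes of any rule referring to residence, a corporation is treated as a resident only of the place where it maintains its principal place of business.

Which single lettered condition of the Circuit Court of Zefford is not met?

The Circuit Court of Zefford:
  (a) The amount in controversy is USD 57,500, within the USD 62,500 ceiling, so this disjunct is met. Condition met.
  (b) The amount in controversy is USD 57,500, which meets the $5,000 floor. Condition met.
  (c) The plaintiff resides in Holholm, not Zefford; the claim does not concern real property — no alternative holds. Condition not met.
Only condition (c) fails.

(c)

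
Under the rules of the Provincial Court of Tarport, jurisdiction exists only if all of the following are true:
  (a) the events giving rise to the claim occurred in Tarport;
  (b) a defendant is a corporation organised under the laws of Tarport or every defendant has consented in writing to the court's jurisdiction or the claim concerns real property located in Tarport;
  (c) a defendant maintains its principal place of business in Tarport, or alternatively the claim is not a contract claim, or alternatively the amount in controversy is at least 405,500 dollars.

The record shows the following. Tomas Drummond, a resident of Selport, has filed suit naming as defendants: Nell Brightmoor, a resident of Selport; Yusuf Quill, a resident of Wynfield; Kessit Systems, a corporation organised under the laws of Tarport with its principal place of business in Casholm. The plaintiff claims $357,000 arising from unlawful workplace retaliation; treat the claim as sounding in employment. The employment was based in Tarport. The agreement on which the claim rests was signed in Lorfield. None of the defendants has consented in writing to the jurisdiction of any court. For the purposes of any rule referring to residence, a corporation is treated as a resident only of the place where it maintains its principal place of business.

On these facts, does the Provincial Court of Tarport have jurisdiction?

Yes

The Provincial Court of Tarport:
  (a) The operative events occurred in Tarport. Met.
  (b) Kessit Systems is organised under the laws of Tarport, so one alternative holds. Met.
  (c) The claim is an employment claim, not a contract claim — that alternative is enough. Met.
  → All conditions met; jurisdiction exists.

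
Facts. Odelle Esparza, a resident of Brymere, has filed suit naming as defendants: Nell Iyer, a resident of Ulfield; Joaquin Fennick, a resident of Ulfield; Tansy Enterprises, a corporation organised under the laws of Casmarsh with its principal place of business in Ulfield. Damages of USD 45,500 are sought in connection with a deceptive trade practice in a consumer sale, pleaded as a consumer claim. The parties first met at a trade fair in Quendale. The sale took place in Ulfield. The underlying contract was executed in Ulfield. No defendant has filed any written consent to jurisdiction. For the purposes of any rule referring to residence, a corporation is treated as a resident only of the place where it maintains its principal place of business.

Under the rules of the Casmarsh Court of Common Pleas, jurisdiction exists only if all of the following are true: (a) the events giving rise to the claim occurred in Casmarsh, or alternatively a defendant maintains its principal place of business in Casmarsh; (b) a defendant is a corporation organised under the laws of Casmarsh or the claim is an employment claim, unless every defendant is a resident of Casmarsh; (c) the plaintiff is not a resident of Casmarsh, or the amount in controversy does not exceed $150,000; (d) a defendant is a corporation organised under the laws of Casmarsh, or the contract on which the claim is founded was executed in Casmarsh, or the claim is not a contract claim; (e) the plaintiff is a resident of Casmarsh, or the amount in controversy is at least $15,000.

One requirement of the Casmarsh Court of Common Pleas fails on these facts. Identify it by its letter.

The Casmarsh Court of Common Pleas:
  (a) The operative events occurred in Ulfield, not Casmarsh; the corporate defendant(s) have their principal place of business in Ulfield, not Casmarsh — no alternative holds. Condition not met.
  (b) Tansy Enterprises is organised under the laws of Casmarsh, which satisfies one of the alternatives. Condition met.
  (c) The plaintiff resides in Brymere, which is not Casmarsh, so this disjunct is met. Condition met.
  (d) Tansy Enterprises is organised under the laws of Casmarsh, which satisfies one of the alternatives. Met.
  (e) The amount in controversy is 45,500 dollars, which meets the 15,000 dollars floor, so this disjunct is met. Condition met.
Only condition (a) fails.

(a)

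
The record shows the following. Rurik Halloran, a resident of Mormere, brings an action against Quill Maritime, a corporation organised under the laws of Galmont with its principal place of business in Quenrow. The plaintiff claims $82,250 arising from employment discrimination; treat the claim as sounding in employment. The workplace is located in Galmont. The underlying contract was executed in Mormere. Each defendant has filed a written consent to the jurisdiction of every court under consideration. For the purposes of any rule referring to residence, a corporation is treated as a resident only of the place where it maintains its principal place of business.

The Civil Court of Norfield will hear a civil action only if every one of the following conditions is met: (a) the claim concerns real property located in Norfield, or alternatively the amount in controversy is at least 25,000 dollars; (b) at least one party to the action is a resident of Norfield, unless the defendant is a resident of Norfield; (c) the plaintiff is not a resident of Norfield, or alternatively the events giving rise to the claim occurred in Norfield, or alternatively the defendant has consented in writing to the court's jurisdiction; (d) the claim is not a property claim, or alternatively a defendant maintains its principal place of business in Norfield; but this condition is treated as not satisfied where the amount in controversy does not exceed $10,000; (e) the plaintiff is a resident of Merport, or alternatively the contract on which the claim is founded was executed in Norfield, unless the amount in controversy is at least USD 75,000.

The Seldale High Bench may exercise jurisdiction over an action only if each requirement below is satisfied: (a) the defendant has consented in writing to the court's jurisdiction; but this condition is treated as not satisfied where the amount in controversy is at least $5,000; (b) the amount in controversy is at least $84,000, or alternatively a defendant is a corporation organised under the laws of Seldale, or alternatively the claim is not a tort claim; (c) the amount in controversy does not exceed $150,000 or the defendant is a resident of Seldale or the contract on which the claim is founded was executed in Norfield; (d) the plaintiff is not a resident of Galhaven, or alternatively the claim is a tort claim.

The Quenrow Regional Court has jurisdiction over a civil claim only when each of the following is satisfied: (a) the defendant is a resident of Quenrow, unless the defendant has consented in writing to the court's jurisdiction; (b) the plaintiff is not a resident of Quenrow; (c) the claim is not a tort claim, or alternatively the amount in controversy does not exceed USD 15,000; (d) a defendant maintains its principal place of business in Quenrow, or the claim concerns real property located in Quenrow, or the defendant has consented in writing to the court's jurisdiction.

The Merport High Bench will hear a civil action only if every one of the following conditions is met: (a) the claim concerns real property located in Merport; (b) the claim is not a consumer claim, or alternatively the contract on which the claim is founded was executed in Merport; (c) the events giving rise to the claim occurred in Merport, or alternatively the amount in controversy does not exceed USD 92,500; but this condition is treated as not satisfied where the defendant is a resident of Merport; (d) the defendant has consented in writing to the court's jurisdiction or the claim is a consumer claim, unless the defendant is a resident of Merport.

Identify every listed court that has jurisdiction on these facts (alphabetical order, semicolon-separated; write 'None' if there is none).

the Quenrow Regional Court

The Civil Court of Norfield:
  (a) The amount in controversy is USD 82,250, which meets the $25,000 floor, so one alternative holds. Condition met.
  (b) No party resides in Norfield. And the defendant resides in Quenrow, not Norfield, so the proviso does not save it. Condition not met.
  (c) The plaintiff resides in Mormere, which is not Norfield, so one alternative holds. Satisfied.
  (d) The claim is an employment claim, not a property claim — that alternative is enough. The carve-out does not apply: the amount in controversy is 82,250 dollars, above the 10,000 dollars ceiling. Met.
  (e) The plaintiff resides in Mormere, not Merport; the contract was executed in Mormere, not Norfield — no alternative holds. However, the amount in controversy is $82,250, which meets the $75,000 floor, so the 'unless' proviso supplies this condition. Met.
  → The court lacks jurisdiction.
The Seldale High Bench:
  (a) Every defendant has filed written consent. But the carve-out bites: the amount in controversy is $82,250, which meets the 5,000 dollars floor. Not satisfied.
  (b) The claim is an employment claim, not a tort claim, which satisfies one of the alternatives. Met.
  (c) The amount in controversy is USD 82,250, within the 150,000 dollars ceiling, which satisfies one of the alternatives. Satisfied.
  (d) The plaintiff resides in Mormere, which is not Galhaven, so this disjunct is met. Condition met.
  → No jurisdiction.
The Quenrow Regional Court:
  (a) The defendant resides in Quenrow. Condition met.
  (b) The plaintiff resides in Mormere, which is not Quenrow. Condition met.
  (c) The claim is an employment claim, not a tort claim, so this disjunct is met. Condition met.
  (d) Quill Maritime has its principal place of business in Quenrow, which satisfies one of the alternatives. Met.
  → Jurisdiction lies.
The Merport High Bench:
  (a) The claim does not concern real property. Not met.
  (b) The claim is an employment claim, not a consumer claim — that alternative is enough. Satisfied.
  (c) The amount in controversy is USD 82,250, within the USD 92,500 ceiling, which satisfies one of the alternatives. The carve-out does not apply: the defendant resides in Quenrow, not Merport. Satisfied.
  (d) Every defendant has filed written consent, so this disjunct is met. Met.
  → The court lacks jurisdiction.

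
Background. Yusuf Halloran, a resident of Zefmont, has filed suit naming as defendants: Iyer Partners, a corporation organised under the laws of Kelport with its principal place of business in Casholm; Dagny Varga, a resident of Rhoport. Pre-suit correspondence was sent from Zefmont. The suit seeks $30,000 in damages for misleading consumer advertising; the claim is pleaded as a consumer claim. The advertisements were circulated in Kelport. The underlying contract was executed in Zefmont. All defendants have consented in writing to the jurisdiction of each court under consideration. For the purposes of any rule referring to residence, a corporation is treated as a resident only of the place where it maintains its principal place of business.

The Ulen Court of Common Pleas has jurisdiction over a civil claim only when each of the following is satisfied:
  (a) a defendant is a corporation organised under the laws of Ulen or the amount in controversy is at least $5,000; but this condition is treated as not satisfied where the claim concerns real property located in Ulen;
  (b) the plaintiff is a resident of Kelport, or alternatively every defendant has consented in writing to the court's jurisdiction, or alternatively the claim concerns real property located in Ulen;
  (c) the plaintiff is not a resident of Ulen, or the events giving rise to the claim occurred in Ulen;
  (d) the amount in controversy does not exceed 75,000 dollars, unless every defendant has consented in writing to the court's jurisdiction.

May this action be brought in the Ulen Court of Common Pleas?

The Ulen Court of Common Pleas:
  (a) The amount in controversy is USD 30,000, which meets the 5,000 dollars floor — that alternative is enough. The carve-out does not apply: the claim does not concern real property. Condition met.
  (b) Every defendant has filed written consent, so this disjunct is met. Met.
  (c) The plaintiff resides in Zefmont, which is not Ulen, so one alternative holds. Satisfied.
  (d) The amount in controversy is USD 30,000, within the USD 75,000 ceiling. Condition met.
  → The court has jurisdiction.

Yes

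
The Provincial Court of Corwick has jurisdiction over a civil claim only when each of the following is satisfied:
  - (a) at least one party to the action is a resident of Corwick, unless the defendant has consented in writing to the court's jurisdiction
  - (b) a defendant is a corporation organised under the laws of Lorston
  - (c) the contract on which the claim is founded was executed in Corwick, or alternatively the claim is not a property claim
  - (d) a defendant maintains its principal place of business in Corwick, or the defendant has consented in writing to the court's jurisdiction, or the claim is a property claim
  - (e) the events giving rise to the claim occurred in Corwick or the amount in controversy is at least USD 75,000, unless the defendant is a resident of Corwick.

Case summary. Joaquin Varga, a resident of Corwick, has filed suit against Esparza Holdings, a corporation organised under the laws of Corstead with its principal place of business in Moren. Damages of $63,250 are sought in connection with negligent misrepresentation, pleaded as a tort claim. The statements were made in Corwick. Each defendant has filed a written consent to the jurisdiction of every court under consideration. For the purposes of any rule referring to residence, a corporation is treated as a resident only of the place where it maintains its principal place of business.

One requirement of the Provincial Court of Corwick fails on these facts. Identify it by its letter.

(b)

The Provincial Court of Corwick:
  (a) Joaquin Varga resides in Corwick. Condition met.
  (b) The corporate defendant(s) are organised in Corstead, not Lorston. Not met.
  (c) The claim is a tort claim, not a property claim, so one alternative holds. Met.
  (d) Every defendant has filed written consent, so this disjunct is met. Condition met.
  (e) The operative events occurred in Corwick, so this disjunct is met. Condition met.
Only condition (b) fails.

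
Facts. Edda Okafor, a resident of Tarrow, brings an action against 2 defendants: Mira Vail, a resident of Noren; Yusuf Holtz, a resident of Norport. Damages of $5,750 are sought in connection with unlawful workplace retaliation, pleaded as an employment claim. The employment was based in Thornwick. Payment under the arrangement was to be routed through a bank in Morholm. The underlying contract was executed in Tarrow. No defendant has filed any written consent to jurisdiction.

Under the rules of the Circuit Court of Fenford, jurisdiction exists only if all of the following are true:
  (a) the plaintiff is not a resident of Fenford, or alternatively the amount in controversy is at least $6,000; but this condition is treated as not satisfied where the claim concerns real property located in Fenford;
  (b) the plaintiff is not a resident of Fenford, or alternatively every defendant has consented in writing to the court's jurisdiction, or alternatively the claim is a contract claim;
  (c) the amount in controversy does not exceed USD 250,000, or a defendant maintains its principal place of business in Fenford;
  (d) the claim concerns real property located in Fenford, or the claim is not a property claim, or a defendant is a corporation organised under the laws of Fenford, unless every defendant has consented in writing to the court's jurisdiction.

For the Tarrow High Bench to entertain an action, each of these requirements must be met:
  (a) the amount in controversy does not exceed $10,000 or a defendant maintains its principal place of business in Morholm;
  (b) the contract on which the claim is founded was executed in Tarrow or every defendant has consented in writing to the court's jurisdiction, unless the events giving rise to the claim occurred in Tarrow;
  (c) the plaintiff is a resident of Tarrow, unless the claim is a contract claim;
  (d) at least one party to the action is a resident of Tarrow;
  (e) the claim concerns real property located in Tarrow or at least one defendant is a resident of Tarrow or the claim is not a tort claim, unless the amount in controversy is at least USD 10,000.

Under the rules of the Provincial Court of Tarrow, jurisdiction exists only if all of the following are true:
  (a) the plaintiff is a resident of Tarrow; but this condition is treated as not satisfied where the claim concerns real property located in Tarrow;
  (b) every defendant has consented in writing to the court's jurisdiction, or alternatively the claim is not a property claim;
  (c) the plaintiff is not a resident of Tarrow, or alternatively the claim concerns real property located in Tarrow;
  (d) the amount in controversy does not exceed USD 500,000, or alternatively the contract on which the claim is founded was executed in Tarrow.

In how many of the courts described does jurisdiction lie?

The Circuit Court of Fenford:
  (a) The plaintiff resides in Tarrow, which is not Fenford — that alternative is enough. The carve-out does not apply: the claim does not concern real property. Met.
  (b) The plaintiff resides in Tarrow, which is not Fenford — that alternative is enough. Satisfied.
  (c) The amount in controversy is 5,750 dollars, within the USD 250,000 ceiling, which satisfies one of the alternatives. Met.
  (d) The claim is an employment claim, not a property claim, so one alternative holds. Met.
  → Jurisdiction lies.
The Tarrow High Bench:
  (a) The amount in controversy is 5,750 dollars, within the $10,000 ceiling, which satisfies one of the alternatives. Met.
  (b) The contract was executed in Tarrow, so one alternative holds. Satisfied.
  (c) The plaintiff resides in Tarrow. Condition met.
  (d) Edda Okafor resides in Tarrow. Met.
  (e) The claim is an employment claim, not a tort claim, so one alternative holds. Satisfied.
  → Every requirement is satisfied — jurisdiction.
The Provincial Court of Tarrow:
  (a) The plaintiff resides in Tarrow. The carve-out does not apply: the claim does not concern real property. Satisfied.
  (b) The claim is an employment claim, not a property claim — that alternative is enough. Satisfied.
  (c) The plaintiff resides in Tarrow; the claim does not concern real property — no alternative holds. Condition not met.
  (d) The amount in controversy is $5,750, within the $500,000 ceiling, so one alternative holds. Met.
  → Not every requirement is met — no jurisdiction.
Courts with jurisdiction: the Circuit Court of Fenford, the Tarrow High Bench — 2 in total.

2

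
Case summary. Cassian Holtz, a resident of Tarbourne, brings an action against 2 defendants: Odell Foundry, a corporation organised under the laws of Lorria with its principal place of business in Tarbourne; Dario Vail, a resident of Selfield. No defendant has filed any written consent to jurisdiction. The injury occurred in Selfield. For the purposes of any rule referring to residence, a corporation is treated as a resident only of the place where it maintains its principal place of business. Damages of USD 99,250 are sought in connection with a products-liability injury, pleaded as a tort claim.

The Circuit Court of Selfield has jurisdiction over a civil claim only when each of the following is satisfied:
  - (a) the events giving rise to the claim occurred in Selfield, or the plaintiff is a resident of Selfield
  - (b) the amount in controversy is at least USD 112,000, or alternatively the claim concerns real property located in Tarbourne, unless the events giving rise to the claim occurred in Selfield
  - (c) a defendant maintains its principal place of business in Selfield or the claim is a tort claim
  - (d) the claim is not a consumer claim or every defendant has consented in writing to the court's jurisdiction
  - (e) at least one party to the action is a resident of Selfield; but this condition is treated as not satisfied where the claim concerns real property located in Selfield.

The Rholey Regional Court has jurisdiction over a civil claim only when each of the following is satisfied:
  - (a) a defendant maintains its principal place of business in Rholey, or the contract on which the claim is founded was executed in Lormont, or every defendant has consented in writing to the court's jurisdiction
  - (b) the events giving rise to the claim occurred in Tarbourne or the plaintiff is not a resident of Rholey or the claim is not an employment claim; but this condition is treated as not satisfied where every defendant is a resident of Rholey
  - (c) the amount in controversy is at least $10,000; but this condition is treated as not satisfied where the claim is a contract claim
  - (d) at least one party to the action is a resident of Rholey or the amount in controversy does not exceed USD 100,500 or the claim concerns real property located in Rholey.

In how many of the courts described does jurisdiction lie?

1

The Circuit Court of Selfield:
  (a) The operative events occurred in Selfield — that alternative is enough. Condition met.
  (b) The amount in controversy is 99,250 dollars, below the USD 112,000 floor; the claim does not concern real property — none of the alternatives is met. The proviso rescues it, though: the operative events occurred in Selfield. Met.
  (c) The claim is a tort claim, so one alternative holds. Condition met.
  (d) The claim is a tort claim, not a consumer claim, so one alternative holds. Satisfied.
  (e) Dario Vail resides in Selfield. The carve-out does not apply: the claim does not concern real property. Satisfied.
  → The court has jurisdiction.
The Rholey Regional Court:
  (a) The corporate defendant(s) have their principal place of business in Tarbourne, not Rholey; no contract (and hence no place of execution) is alleged; no such written consent has been filed — none of the alternatives is met. Not satisfied.
  (b) The plaintiff resides in Tarbourne, which is not Rholey — that alternative is enough. The carve-out does not apply: the defendants reside as follows — Odell Foundry in Tarbourne, Dario Vail in Selfield — not all in Rholey. Condition met.
  (c) The amount in controversy is $99,250, which meets the $10,000 floor. And the carve-out is inapplicable — the claim is a tort claim, not a contract claim. Met.
  (d) The amount in controversy is USD 99,250, within the USD 100,500 ceiling, which satisfies one of the alternatives. Condition met.
  → At least one condition fails; no jurisdiction.
Courts with jurisdiction: the Circuit Court of Selfield — 1 in total.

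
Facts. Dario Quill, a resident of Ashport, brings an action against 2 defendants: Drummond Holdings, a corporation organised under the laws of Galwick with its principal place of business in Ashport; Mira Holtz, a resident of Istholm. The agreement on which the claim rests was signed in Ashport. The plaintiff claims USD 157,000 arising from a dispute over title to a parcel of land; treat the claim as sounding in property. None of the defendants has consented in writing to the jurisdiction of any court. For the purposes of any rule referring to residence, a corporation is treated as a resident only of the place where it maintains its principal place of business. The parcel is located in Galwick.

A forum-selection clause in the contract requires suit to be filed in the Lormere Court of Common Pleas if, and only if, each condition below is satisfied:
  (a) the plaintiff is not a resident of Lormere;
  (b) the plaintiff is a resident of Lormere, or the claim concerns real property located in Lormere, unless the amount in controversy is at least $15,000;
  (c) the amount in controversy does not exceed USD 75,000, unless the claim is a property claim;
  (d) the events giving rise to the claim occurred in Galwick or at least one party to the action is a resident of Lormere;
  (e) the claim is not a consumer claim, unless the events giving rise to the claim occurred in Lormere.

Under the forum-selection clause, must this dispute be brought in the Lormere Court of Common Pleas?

The Lormere Court of Common Pleas:
  (a) The plaintiff resides in Ashport, which is not Lormere. Satisfied.
  (b) The plaintiff resides in Ashport, not Lormere; the property lies in Galwick, not Lormere — no alternative holds. But the amount in controversy is 157,000 dollars, which meets the $15,000 floor, and the 'unless' clause therefore excuses the requirement. Satisfied.
  (c) The amount in controversy is USD 157,000, above the 75,000 dollars ceiling. The proviso rescues it, though: the claim is a property claim. Met.
  (d) The operative events occurred in Galwick, so this disjunct is met. Condition met.
  (e) The claim is a property claim, not a consumer claim. Met.
  → The clause applies.

Yes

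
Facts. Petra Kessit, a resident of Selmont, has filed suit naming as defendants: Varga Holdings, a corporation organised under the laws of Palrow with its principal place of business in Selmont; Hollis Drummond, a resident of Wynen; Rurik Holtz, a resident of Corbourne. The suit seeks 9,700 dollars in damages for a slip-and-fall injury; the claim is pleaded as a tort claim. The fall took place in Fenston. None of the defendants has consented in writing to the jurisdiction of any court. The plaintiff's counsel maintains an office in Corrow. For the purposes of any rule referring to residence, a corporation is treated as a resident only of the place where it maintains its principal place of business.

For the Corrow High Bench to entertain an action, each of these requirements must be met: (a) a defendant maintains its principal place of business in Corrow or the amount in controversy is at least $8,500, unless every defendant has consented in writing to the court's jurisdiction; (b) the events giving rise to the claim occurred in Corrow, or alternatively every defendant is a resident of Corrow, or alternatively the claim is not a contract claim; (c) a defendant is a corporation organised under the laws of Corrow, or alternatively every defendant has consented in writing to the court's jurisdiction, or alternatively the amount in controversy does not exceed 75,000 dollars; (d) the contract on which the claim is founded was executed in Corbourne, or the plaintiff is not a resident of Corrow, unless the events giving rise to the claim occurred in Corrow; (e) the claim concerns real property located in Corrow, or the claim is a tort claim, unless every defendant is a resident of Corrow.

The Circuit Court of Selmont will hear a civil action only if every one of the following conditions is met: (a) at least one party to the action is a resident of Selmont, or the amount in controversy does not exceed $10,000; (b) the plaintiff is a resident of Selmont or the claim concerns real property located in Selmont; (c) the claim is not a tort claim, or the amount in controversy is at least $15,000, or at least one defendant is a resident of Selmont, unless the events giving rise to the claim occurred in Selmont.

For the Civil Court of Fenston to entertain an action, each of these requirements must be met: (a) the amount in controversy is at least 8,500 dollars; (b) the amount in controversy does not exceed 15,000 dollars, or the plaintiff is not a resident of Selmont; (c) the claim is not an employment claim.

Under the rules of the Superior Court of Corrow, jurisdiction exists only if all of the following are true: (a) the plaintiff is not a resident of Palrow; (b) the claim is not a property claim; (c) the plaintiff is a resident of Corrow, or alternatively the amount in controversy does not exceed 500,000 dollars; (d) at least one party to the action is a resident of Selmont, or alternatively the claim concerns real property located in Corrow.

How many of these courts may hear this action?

The Corrow High Bench:
  (a) The amount in controversy is $9,700, which meets the $8,500 floor, so this disjunct is met. Satisfied.
  (b) The claim is a tort claim, not a contract claim, so one alternative holds. Met.
  (c) The amount in controversy is $9,700, within the 75,000 dollars ceiling, so this disjunct is met. Met.
  (d) The plaintiff resides in Selmont, which is not Corrow, so this disjunct is met. Satisfied.
  (e) The claim is a tort claim, so this disjunct is met. Satisfied.
  → The court has jurisdiction.
The Circuit Court of Selmont:
  (a) Petra Kessit resides in Selmont, so this disjunct is met. Satisfied.
  (b) The plaintiff resides in Selmont, which satisfies one of the alternatives. Met.
  (c) Varga Holdings resides in Selmont, which satisfies one of the alternatives. Satisfied.
  → Jurisdiction lies.
The Civil Court of Fenston:
  (a) The amount in controversy is USD 9,700, which meets the $8,500 floor. Condition met.
  (b) The amount in controversy is USD 9,700, within the $15,000 ceiling, so this disjunct is met. Condition met.
  (c) The claim is a tort claim, not an employment claim. Satisfied.
  → Every requirement is satisfied — jurisdiction.
The Superior Court of Corrow:
  (a) The plaintiff resides in Selmont, which is not Palrow. Condition met.
  (b) The claim is a tort claim, not a property claim. Condition met.
  (c) The amount in controversy is 9,700 dollars, within the $500,000 ceiling, which satisfies one of the alternatives. Met.
  (d) Petra Kessit resides in Selmont, so this disjunct is met. Condition met.
  → All conditions met; jurisdiction exists.
Courts with jurisdiction: the Corrow High Bench, the Circuit Court of Selmont, the Civil Court of Fenston, the Superior Court of Corrow — 4 in total.

4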